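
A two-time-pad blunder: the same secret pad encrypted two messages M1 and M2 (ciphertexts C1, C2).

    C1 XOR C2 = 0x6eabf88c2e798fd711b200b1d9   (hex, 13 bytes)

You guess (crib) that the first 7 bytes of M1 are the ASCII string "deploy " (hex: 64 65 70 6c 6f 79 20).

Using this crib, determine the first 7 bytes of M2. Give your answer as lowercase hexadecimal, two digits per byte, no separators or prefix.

0ace88e04100af

Since C1 ⊕ C2 = M1 ⊕ M2, XORing with the guessed M1 bytes yields the corresponding M2 bytes: M2 = (C1 ⊕ C2) ⊕ M1.
110 xor 100 =  10
171 xor 101 = 206
248 xor 112 = 136
140 xor 108 = 224
 46 xor 111 =  65
121 xor 121 =   0
143 xor  32 = 175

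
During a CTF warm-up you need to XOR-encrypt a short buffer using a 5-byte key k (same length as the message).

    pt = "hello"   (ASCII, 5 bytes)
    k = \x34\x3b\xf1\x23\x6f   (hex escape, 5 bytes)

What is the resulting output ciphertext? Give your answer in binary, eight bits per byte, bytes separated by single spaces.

01011100 01011110 10011101 01001111 00000000

XOR is its own inverse, so applying the key byte-wise gives the result directly.
104 ^  52 =  92
101 ^  59 =  94
108 ^ 241 = 157
108 ^  35 =  79
111 ^ 111 =   0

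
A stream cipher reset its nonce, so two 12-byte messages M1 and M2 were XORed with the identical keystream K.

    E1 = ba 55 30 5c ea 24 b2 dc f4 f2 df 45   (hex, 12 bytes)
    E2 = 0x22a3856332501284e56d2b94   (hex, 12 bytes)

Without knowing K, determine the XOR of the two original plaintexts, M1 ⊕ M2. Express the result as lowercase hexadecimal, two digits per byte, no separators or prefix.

98f6b53fd874a058119ff4d1

E1 ⊕ E2 = (M1 ⊕ K) ⊕ (M2 ⊕ K) = M1 ⊕ M2 — the shared key cancels under XOR.
ba xor 22 = 98
55 xor a3 = f6
30 xor 85 = b5
5c xor 63 = 3f
ea xor 32 = d8
24 xor 50 = 74
b2 xor 12 = a0
dc xor 84 = 58
f4 xor e5 = 11
f2 xor 6d = 9f
df xor 2b = f4
45 xor 94 = d1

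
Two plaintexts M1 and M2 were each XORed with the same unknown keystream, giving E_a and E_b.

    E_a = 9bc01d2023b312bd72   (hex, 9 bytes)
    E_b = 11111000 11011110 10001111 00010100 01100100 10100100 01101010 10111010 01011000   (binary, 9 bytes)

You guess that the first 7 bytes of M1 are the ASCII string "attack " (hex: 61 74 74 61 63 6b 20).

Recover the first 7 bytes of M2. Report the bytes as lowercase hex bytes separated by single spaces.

First, E_a ⊕ E_b = (M1 ⊕ K) ⊕ (M2 ⊕ K) = M1 ⊕ M2, so the key drops out. Then M2 = (M1 ⊕ M2) ⊕ M1 over the first 7 bytes.
byte 0: (9b xor f8) xor 61 = 63 xor 61 = 02
byte 1: (c0 xor de) xor 74 = 1e xor 74 = 6a
byte 2: (1d xor 8f) xor 74 = 92 xor 74 = e6
byte 3: (20 xor 14) xor 61 = 34 xor 61 = 55
byte 4: (23 xor 64) xor 63 = 47 xor 63 = 24
byte 5: (b3 xor a4) xor 6b = 17 xor 6b = 7c
byte 6: (12 xor 6a) xor 20 = 78 xor 20 = 58

02 6a e6 55 24 7c 58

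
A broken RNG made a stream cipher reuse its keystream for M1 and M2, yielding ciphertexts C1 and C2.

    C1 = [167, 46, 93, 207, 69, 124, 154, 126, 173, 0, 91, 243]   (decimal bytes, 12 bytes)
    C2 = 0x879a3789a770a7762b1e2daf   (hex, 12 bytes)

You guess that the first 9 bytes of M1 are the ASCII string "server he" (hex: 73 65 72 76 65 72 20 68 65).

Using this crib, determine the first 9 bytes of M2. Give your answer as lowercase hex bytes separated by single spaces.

53 d1 18 30 87 7e 1d 60 e3

First, C1 ⊕ C2 = (M1 ⊕ K) ⊕ (M2 ⊕ K) = M1 ⊕ M2, so the key drops out. Then M2 = (M1 ⊕ M2) ⊕ M1 over the first 9 bytes.
byte 0: (a7 ⊕ 87) ⊕ 73 = 20 ⊕ 73 = 53
byte 1: (2e ⊕ 9a) ⊕ 65 = b4 ⊕ 65 = d1
byte 2: (5d ⊕ 37) ⊕ 72 = 6a ⊕ 72 = 18
byte 3: (cf ⊕ 89) ⊕ 76 = 46 ⊕ 76 = 30
byte 4: (45 ⊕ a7) ⊕ 65 = e2 ⊕ 65 = 87
byte 5: (7c ⊕ 70) ⊕ 72 = 0c ⊕ 72 = 7e
byte 6: (9a ⊕ a7) ⊕ 20 = 3d ⊕ 20 = 1d
byte 7: (7e ⊕ 76) ⊕ 68 = 08 ⊕ 68 = 60
byte 8: (ad ⊕ 2b) ⊕ 65 = 86 ⊕ 65 = e3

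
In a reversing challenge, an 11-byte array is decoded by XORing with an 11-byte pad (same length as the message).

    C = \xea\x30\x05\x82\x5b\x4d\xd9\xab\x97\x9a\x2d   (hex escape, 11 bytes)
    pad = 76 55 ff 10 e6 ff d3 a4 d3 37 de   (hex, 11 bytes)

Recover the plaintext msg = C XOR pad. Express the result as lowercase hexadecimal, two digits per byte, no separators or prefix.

XOR is its own inverse, so applying the key byte-wise gives the result directly.
byte 0: 234 xor 118 = 156
byte 1:  48 xor  85 = 101
byte 2:   5 xor 255 = 250
byte 3: 130 xor  16 = 146
byte 4:  91 xor 230 = 189
byte 5:  77 xor 255 = 178
byte 6: 217 xor 211 =  10
byte 7: 171 xor 164 =  15
byte 8: 151 xor 211 =  68
byte 9: 154 xor  55 = 173
byte 10:  45 xor 222 = 243

9c65fa92bdb20a0f44adf3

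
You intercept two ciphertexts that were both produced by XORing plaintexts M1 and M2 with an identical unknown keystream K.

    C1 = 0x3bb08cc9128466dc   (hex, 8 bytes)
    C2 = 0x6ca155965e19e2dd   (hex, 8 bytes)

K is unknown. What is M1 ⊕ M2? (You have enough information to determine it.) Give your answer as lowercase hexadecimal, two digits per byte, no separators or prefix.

5711d95f4c9d8401

C1 ⊕ C2 = (M1 ⊕ K) ⊕ (M2 ⊕ K) = M1 ⊕ M2 — the shared key cancels under XOR.
 59 ⊕ 108 =  87
176 ⊕ 161 =  17
140 ⊕  85 = 217
201 ⊕ 150 =  95
 18 ⊕  94 =  76
132 ⊕  25 = 157
102 ⊕ 226 = 132
220 ⊕ 221 =   1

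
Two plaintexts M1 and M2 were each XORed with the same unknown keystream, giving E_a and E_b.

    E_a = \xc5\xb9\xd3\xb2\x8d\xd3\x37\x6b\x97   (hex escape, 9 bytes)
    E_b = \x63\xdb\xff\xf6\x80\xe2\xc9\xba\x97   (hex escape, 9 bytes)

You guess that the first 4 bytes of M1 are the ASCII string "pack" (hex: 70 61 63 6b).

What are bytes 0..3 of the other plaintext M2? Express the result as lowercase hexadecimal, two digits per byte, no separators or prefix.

First, E_a ⊕ E_b = (M1 ⊕ K) ⊕ (M2 ⊕ K) = M1 ⊕ M2, so the key drops out. Then M2 = (M1 ⊕ M2) ⊕ M1 over the first 4 bytes.
byte 0: (c5 ⊕ 63) ⊕ 70 = a6 ⊕ 70 = d6
byte 1: (b9 ⊕ db) ⊕ 61 = 62 ⊕ 61 = 03
byte 2: (d3 ⊕ ff) ⊕ 63 = 2c ⊕ 63 = 4f
byte 3: (b2 ⊕ f6) ⊕ 6b = 44 ⊕ 6b = 2f

d6034f2f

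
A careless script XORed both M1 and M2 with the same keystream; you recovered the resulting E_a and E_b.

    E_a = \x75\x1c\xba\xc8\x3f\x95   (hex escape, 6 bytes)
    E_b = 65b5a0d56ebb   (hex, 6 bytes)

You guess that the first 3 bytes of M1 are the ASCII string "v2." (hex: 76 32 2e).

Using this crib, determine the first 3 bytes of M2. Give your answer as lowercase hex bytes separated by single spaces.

First, E_a ⊕ E_b = (M1 ⊕ K) ⊕ (M2 ⊕ K) = M1 ⊕ M2, so the key drops out. Then M2 = (M1 ⊕ M2) ⊕ M1 over the first 3 bytes.
byte 0: (75 XOR 65) XOR 76 = 10 XOR 76 = 66
byte 1: (1c XOR b5) XOR 32 = a9 XOR 32 = 9b
byte 2: (ba XOR a0) XOR 2e = 1a XOR 2e = 34

66 9b 34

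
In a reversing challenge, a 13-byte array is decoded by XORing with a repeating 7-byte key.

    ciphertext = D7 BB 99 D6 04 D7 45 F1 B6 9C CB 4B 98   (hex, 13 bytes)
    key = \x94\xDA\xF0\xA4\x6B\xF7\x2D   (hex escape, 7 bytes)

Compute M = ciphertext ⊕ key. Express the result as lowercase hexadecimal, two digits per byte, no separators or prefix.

436169726f2068656c6c6f206f

The 7-byte key repeats, so the effective keystream is 94 da f0 a4 6b f7 2d 94 da f0 a4 6b f7.
byte 0: d7 XOR 94 = 43
byte 1: bb XOR da = 61
byte 2: 99 XOR f0 = 69
byte 3: d6 XOR a4 = 72
byte 4: 04 XOR 6b = 6f
byte 5: d7 XOR f7 = 20
byte 6: 45 XOR 2d = 68
byte 7: f1 XOR 94 = 65
byte 8: b6 XOR da = 6c
byte 9: 9c XOR f0 = 6c
byte 10: cb XOR a4 = 6f
byte 11: 4b XOR 6b = 20
byte 12: 98 XOR f7 = 6f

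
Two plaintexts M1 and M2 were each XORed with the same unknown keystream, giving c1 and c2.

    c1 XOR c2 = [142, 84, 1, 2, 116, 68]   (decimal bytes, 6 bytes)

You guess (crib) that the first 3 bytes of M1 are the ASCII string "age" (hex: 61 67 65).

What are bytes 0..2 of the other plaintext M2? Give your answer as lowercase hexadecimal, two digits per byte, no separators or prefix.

Since c1 ⊕ c2 = M1 ⊕ M2, XORing with the guessed M1 bytes yields the corresponding M2 bytes: M2 = (c1 ⊕ c2) ⊕ M1.
byte 0: 8e xor 61 = ef
byte 1: 54 xor 67 = 33
byte 2: 01 xor 65 = 64

ef3364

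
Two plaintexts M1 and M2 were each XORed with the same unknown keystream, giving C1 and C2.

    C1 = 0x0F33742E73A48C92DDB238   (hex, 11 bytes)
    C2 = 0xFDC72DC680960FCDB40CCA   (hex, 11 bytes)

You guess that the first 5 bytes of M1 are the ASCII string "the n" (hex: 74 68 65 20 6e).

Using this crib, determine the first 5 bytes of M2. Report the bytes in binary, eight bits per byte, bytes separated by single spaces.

10000110 10011100 00111100 11001000 10011101

First, C1 ⊕ C2 = (M1 ⊕ K) ⊕ (M2 ⊕ K) = M1 ⊕ M2, so the key drops out. Then M2 = (M1 ⊕ M2) ⊕ M1 over the first 5 bytes.
byte 0: (0f xor fd) xor 74 = f2 xor 74 = 86
byte 1: (33 xor c7) xor 68 = f4 xor 68 = 9c
byte 2: (74 xor 2d) xor 65 = 59 xor 65 = 3c
byte 3: (2e xor c6) xor 20 = e8 xor 20 = c8
byte 4: (73 xor 80) xor 6e = f3 xor 6e = 9d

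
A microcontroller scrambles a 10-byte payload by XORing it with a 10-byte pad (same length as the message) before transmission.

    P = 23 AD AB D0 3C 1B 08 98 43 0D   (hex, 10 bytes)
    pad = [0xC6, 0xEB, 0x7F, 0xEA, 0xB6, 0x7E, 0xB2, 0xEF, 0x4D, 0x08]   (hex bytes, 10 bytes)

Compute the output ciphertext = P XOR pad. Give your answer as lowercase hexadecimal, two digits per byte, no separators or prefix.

e546d43a8a65ba770e05

00100011 xor 11000110 = 11100101
10101101 xor 11101011 = 01000110
10101011 xor 01111111 = 11010100
11010000 xor 11101010 = 00111010
00111100 xor 10110110 = 10001010
00011011 xor 01111110 = 01100101
00001000 xor 10110010 = 10111010
10011000 xor 11101111 = 01110111
01000011 xor 01001101 = 00001110
00001101 xor 00001000 = 00000101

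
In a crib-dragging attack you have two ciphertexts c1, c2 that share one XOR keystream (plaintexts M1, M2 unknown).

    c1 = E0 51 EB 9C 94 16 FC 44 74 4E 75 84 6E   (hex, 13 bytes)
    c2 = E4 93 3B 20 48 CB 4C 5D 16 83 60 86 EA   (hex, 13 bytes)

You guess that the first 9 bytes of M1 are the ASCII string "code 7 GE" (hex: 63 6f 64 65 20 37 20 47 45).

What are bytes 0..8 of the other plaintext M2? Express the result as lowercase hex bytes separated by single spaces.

First, c1 ⊕ c2 = (M1 ⊕ K) ⊕ (M2 ⊕ K) = M1 ⊕ M2, so the key drops out. Then M2 = (M1 ⊕ M2) ⊕ M1 over the first 9 bytes.
byte 0: (e0 XOR e4) XOR 63 = 04 XOR 63 = 67
byte 1: (51 XOR 93) XOR 6f = c2 XOR 6f = ad
byte 2: (eb XOR 3b) XOR 64 = d0 XOR 64 = b4
byte 3: (9c XOR 20) XOR 65 = bc XOR 65 = d9
byte 4: (94 XOR 48) XOR 20 = dc XOR 20 = fc
byte 5: (16 XOR cb) XOR 37 = dd XOR 37 = ea
byte 6: (fc XOR 4c) XOR 20 = b0 XOR 20 = 90
byte 7: (44 XOR 5d) XOR 47 = 19 XOR 47 = 5e
byte 8: (74 XOR 16) XOR 45 = 62 XOR 45 = 27

67 ad b4 d9 fc ea 90 5e 27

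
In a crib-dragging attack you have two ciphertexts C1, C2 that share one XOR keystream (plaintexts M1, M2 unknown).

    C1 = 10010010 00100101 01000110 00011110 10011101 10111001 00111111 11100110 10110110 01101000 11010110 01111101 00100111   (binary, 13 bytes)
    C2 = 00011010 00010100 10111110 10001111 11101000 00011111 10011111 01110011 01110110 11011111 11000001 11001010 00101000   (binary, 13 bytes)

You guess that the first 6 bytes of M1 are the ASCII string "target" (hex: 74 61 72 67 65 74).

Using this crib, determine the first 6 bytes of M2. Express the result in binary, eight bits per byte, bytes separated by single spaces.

11111100 01010000 10001010 11110110 00010000 11010010

First, C1 ⊕ C2 = (M1 ⊕ K) ⊕ (M2 ⊕ K) = M1 ⊕ M2, so the key drops out. Then M2 = (M1 ⊕ M2) ⊕ M1 over the first 6 bytes.
byte 0: (92 ^ 1a) ^ 74 = 88 ^ 74 = fc
byte 1: (25 ^ 14) ^ 61 = 31 ^ 61 = 50
byte 2: (46 ^ be) ^ 72 = f8 ^ 72 = 8a
byte 3: (1e ^ 8f) ^ 67 = 91 ^ 67 = f6
byte 4: (9d ^ e8) ^ 65 = 75 ^ 65 = 10
byte 5: (b9 ^ 1f) ^ 74 = a6 ^ 74 = d2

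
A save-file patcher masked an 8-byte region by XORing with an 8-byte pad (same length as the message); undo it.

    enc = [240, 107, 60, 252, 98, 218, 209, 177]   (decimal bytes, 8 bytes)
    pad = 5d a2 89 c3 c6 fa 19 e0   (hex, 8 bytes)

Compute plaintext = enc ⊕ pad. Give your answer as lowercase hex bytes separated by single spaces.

byte 0: f0 XOR 5d = ad
byte 1: 6b XOR a2 = c9
byte 2: 3c XOR 89 = b5
byte 3: fc XOR c3 = 3f
byte 4: 62 XOR c6 = a4
byte 5: da XOR fa = 20
byte 6: d1 XOR 19 = c8
byte 7: b1 XOR e0 = 51

ad c9 b5 3f a4 20 c8 51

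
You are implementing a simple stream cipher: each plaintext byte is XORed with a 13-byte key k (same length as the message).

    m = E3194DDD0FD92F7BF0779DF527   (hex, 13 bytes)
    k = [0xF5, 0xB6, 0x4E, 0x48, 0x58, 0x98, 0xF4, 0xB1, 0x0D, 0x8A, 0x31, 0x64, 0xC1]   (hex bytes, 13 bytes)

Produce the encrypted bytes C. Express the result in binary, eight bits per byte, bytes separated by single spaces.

00010110 10101111 00000011 10010101 01010111 01000001 11011011 11001010 11111101 11111101 10101100 10010001 11100110

XOR is its own inverse, so applying the key byte-wise gives the result directly.
11100011 xor 11110101 = 00010110
00011001 xor 10110110 = 10101111
01001101 xor 01001110 = 00000011
11011101 xor 01001000 = 10010101
00001111 xor 01011000 = 01010111
11011001 xor 10011000 = 01000001
00101111 xor 11110100 = 11011011
01111011 xor 10110001 = 11001010
11110000 xor 00001101 = 11111101
01110111 xor 10001010 = 11111101
10011101 xor 00110001 = 10101100
11110101 xor 01100100 = 10010001
00100111 xor 11000001 = 11100110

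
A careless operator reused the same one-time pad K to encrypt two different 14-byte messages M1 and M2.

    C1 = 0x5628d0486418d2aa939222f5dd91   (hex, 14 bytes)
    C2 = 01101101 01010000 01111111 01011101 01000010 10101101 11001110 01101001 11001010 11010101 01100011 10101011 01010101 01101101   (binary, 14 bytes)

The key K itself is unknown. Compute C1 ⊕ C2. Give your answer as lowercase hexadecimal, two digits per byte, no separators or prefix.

3b78af1526b51cc35947415e88fc

C1 ⊕ C2 = (M1 ⊕ K) ⊕ (M2 ⊕ K) = M1 ⊕ M2 — the shared key cancels under XOR.
byte 0: 56 xor 6d = 3b
byte 1: 28 xor 50 = 78
byte 2: d0 xor 7f = af
byte 3: 48 xor 5d = 15
byte 4: 64 xor 42 = 26
byte 5: 18 xor ad = b5
byte 6: d2 xor ce = 1c
byte 7: aa xor 69 = c3
byte 8: 93 xor ca = 59
byte 9: 92 xor d5 = 47
byte 10: 22 xor 63 = 41
byte 11: f5 xor ab = 5e
byte 12: dd xor 55 = 88
byte 13: 91 xor 6d = fc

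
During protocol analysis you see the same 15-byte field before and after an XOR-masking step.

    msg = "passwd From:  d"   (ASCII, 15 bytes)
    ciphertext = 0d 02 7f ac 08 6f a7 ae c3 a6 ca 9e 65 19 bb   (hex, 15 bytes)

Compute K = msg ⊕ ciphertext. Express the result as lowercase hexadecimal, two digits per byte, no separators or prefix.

7d630cdf7f0b87e8b1c9a7a44539df

Since ciphertext = msg ⊕ K, XORing both sides with msg gives K = msg ⊕ ciphertext.
70 XOR 0d = 7d
61 XOR 02 = 63
73 XOR 7f = 0c
73 XOR ac = df
77 XOR 08 = 7f
64 XOR 6f = 0b
20 XOR a7 = 87
46 XOR ae = e8
72 XOR c3 = b1
6f XOR a6 = c9
6d XOR ca = a7
3a XOR 9e = a4
20 XOR 65 = 45
20 XOR 19 = 39
64 XOR bb = df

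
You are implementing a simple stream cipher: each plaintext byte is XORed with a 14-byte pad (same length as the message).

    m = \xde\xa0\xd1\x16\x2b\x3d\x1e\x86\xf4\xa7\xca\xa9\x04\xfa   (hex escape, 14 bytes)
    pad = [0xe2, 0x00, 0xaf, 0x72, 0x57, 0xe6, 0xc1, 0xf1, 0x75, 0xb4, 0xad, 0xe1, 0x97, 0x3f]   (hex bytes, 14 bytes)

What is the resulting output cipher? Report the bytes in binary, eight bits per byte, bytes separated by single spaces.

XOR is its own inverse, so applying the key byte-wise gives the result directly.
byte 0: de XOR e2 = 3c
byte 1: a0 XOR 00 = a0
byte 2: d1 XOR af = 7e
byte 3: 16 XOR 72 = 64
byte 4: 2b XOR 57 = 7c
byte 5: 3d XOR e6 = db
byte 6: 1e XOR c1 = df
byte 7: 86 XOR f1 = 77
byte 8: f4 XOR 75 = 81
byte 9: a7 XOR b4 = 13
byte 10: ca XOR ad = 67
byte 11: a9 XOR e1 = 48
byte 12: 04 XOR 97 = 93
byte 13: fa XOR 3f = c5

00111100 10100000 01111110 01100100 01111100 11011011 11011111 01110111 10000001 00010011 01100111 01001000 10010011 11000101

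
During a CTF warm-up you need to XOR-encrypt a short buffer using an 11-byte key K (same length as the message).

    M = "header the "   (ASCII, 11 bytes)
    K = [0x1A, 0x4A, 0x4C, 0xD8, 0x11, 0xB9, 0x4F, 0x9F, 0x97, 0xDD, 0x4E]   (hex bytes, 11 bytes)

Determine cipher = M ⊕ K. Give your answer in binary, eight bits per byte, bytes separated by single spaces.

byte 0: 104 XOR  26 = 114
byte 1: 101 XOR  74 =  47
byte 2:  97 XOR  76 =  45
byte 3: 100 XOR 216 = 188
byte 4: 101 XOR  17 = 116
byte 5: 114 XOR 185 = 203
byte 6:  32 XOR  79 = 111
byte 7: 116 XOR 159 = 235
byte 8: 104 XOR 151 = 255
byte 9: 101 XOR 221 = 184
byte 10:  32 XOR  78 = 110

01110010 00101111 00101101 10111100 01110100 11001011 01101111 11101011 11111111 10111000 01101110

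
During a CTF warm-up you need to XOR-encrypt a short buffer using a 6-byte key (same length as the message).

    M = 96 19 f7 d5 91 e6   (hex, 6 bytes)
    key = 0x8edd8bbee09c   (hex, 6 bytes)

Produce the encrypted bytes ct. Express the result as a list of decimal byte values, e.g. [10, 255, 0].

[24, 196, 124, 107, 113, 122]

byte 0: 96 xor 8e = 18
byte 1: 19 xor dd = c4
byte 2: f7 xor 8b = 7c
byte 3: d5 xor be = 6b
byte 4: 91 xor e0 = 71
byte 5: e6 xor 9c = 7a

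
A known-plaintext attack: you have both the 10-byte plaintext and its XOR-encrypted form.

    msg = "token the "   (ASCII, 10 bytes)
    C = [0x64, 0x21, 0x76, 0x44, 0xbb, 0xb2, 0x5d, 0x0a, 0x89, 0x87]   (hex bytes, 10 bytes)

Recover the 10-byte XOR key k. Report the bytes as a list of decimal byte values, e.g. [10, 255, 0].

[16, 78, 29, 33, 213, 146, 41, 98, 236, 167]

Since C = msg ⊕ k, XORing both sides with msg gives k = msg ⊕ C.
74 xor 64 = 10
6f xor 21 = 4e
6b xor 76 = 1d
65 xor 44 = 21
6e xor bb = d5
20 xor b2 = 92
74 xor 5d = 29
68 xor 0a = 62
65 xor 89 = ec
20 xor 87 = a7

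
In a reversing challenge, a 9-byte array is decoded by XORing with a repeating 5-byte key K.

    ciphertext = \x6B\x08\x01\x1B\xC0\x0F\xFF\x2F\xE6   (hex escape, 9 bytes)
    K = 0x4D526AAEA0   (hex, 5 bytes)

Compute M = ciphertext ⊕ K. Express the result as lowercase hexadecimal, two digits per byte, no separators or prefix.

The 5-byte key repeats, so the effective keystream is 4d 52 6a ae a0 4d 52 6a ae.
byte 0: 6b ⊕ 4d = 26
byte 1: 08 ⊕ 52 = 5a
byte 2: 01 ⊕ 6a = 6b
byte 3: 1b ⊕ ae = b5
byte 4: c0 ⊕ a0 = 60
byte 5: 0f ⊕ 4d = 42
byte 6: ff ⊕ 52 = ad
byte 7: 2f ⊕ 6a = 45
byte 8: e6 ⊕ ae = 48

265a6bb56042ad4548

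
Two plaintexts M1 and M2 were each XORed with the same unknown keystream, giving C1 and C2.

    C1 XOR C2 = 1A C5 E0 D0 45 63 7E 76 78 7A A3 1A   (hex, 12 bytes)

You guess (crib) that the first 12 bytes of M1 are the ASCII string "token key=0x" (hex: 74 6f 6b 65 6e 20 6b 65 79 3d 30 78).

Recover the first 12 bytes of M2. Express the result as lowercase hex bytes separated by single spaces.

Since C1 ⊕ C2 = M1 ⊕ M2, XORing with the guessed M1 bytes yields the corresponding M2 bytes: M2 = (C1 ⊕ C2) ⊕ M1.
1a ⊕ 74 = 6e
c5 ⊕ 6f = aa
e0 ⊕ 6b = 8b
d0 ⊕ 65 = b5
45 ⊕ 6e = 2b
63 ⊕ 20 = 43
7e ⊕ 6b = 15
76 ⊕ 65 = 13
78 ⊕ 79 = 01
7a ⊕ 3d = 47
a3 ⊕ 30 = 93
1a ⊕ 78 = 62

6e aa 8b b5 2b 43 15 13 01 47 93 62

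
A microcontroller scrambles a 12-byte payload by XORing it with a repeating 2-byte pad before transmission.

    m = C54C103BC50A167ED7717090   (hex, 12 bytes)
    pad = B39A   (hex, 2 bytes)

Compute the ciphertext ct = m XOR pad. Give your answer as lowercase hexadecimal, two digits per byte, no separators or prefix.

76d6a3a17690a5e464ebc30a

The 2-byte key repeats, so the effective keystream is b3 9a b3 9a b3 9a b3 9a b3 9a b3 9a.
byte 0: c5 ^ b3 = 76
byte 1: 4c ^ 9a = d6
byte 2: 10 ^ b3 = a3
byte 3: 3b ^ 9a = a1
byte 4: c5 ^ b3 = 76
byte 5: 0a ^ 9a = 90
byte 6: 16 ^ b3 = a5
byte 7: 7e ^ 9a = e4
byte 8: d7 ^ b3 = 64
byte 9: 71 ^ 9a = eb
byte 10: 70 ^ b3 = c3
byte 11: 90 ^ 9a = 0a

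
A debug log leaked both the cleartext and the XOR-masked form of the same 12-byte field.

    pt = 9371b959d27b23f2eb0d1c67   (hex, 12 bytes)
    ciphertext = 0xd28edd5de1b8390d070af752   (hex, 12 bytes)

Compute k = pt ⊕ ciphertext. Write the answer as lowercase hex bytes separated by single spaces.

Since ciphertext = pt ⊕ k, XORing both sides with pt gives k = pt ⊕ ciphertext.
byte 0: 10010011 xor 11010010 = 01000001
byte 1: 01110001 xor 10001110 = 11111111
byte 2: 10111001 xor 11011101 = 01100100
byte 3: 01011001 xor 01011101 = 00000100
byte 4: 11010010 xor 11100001 = 00110011
byte 5: 01111011 xor 10111000 = 11000011
byte 6: 00100011 xor 00111001 = 00011010
byte 7: 11110010 xor 00001101 = 11111111
byte 8: 11101011 xor 00000111 = 11101100
byte 9: 00001101 xor 00001010 = 00000111
byte 10: 00011100 xor 11110111 = 11101011
byte 11: 01100111 xor 01010010 = 00110101

41 ff 64 04 33 c3 1a ff ec 07 eb 35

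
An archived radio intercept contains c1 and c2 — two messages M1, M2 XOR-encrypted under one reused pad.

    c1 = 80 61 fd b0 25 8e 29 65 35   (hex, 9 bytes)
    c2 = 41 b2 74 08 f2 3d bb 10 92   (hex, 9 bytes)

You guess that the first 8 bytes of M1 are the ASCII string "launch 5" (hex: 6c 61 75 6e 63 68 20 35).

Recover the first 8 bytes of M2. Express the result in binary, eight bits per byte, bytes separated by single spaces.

First, c1 ⊕ c2 = (M1 ⊕ K) ⊕ (M2 ⊕ K) = M1 ⊕ M2, so the key drops out. Then M2 = (M1 ⊕ M2) ⊕ M1 over the first 8 bytes.
byte 0: (80 ⊕ 41) ⊕ 6c = c1 ⊕ 6c = ad
byte 1: (61 ⊕ b2) ⊕ 61 = d3 ⊕ 61 = b2
byte 2: (fd ⊕ 74) ⊕ 75 = 89 ⊕ 75 = fc
byte 3: (b0 ⊕ 08) ⊕ 6e = b8 ⊕ 6e = d6
byte 4: (25 ⊕ f2) ⊕ 63 = d7 ⊕ 63 = b4
byte 5: (8e ⊕ 3d) ⊕ 68 = b3 ⊕ 68 = db
byte 6: (29 ⊕ bb) ⊕ 20 = 92 ⊕ 20 = b2
byte 7: (65 ⊕ 10) ⊕ 35 = 75 ⊕ 35 = 40

10101101 10110010 11111100 11010110 10110100 11011011 10110010 01000000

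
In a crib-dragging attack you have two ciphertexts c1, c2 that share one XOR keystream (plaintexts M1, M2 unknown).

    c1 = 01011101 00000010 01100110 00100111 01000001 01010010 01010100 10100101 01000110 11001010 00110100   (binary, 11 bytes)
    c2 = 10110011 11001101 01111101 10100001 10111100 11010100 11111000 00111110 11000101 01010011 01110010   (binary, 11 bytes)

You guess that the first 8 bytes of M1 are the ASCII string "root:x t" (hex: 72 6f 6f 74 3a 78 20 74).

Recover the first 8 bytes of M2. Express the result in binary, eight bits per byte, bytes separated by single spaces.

10011100 10100000 01110100 11110010 11000111 11111110 10001100 11101111

First, c1 ⊕ c2 = (M1 ⊕ K) ⊕ (M2 ⊕ K) = M1 ⊕ M2, so the key drops out. Then M2 = (M1 ⊕ M2) ⊕ M1 over the first 8 bytes.
byte 0: (5d xor b3) xor 72 = ee xor 72 = 9c
byte 1: (02 xor cd) xor 6f = cf xor 6f = a0
byte 2: (66 xor 7d) xor 6f = 1b xor 6f = 74
byte 3: (27 xor a1) xor 74 = 86 xor 74 = f2
byte 4: (41 xor bc) xor 3a = fd xor 3a = c7
byte 5: (52 xor d4) xor 78 = 86 xor 78 = fe
byte 6: (54 xor f8) xor 20 = ac xor 20 = 8c
byte 7: (a5 xor 3e) xor 74 = 9b xor 74 = ef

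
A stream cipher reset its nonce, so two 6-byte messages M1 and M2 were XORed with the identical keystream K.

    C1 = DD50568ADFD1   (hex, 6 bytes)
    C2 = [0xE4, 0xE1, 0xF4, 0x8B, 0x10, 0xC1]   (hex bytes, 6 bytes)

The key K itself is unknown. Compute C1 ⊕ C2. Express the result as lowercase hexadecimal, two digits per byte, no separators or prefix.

C1 ⊕ C2 = (M1 ⊕ K) ⊕ (M2 ⊕ K) = M1 ⊕ M2 — the shared key cancels under XOR.
11011101 ^ 11100100 = 00111001
01010000 ^ 11100001 = 10110001
01010110 ^ 11110100 = 10100010
10001010 ^ 10001011 = 00000001
11011111 ^ 00010000 = 11001111
11010001 ^ 11000001 = 00010000

39b1a201cf10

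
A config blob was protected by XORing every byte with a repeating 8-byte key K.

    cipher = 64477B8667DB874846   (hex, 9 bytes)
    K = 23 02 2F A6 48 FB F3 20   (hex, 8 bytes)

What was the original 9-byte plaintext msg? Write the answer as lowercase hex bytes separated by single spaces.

47 45 54 20 2f 20 74 68 65

The 8-byte key repeats, so the effective keystream is 23 02 2f a6 48 fb f3 20 23.
byte 0: 64 ⊕ 23 = 47
byte 1: 47 ⊕ 02 = 45
byte 2: 7b ⊕ 2f = 54
byte 3: 86 ⊕ a6 = 20
byte 4: 67 ⊕ 48 = 2f
byte 5: db ⊕ fb = 20
byte 6: 87 ⊕ f3 = 74
byte 7: 48 ⊕ 20 = 68
byte 8: 46 ⊕ 23 = 65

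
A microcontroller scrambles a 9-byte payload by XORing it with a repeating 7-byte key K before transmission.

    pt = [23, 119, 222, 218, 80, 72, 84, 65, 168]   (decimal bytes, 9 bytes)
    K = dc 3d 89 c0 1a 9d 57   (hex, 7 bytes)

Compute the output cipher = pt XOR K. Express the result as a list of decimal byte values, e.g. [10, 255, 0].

[203, 74, 87, 26, 74, 213, 3, 157, 149]

The 7-byte key repeats, so the effective keystream is dc 3d 89 c0 1a 9d 57 dc 3d.
byte 0:  23 ^ 220 = 203
byte 1: 119 ^  61 =  74
byte 2: 222 ^ 137 =  87
byte 3: 218 ^ 192 =  26
byte 4:  80 ^  26 =  74
byte 5:  72 ^ 157 = 213
byte 6:  84 ^  87 =   3
byte 7:  65 ^ 220 = 157
byte 8: 168 ^  61 = 149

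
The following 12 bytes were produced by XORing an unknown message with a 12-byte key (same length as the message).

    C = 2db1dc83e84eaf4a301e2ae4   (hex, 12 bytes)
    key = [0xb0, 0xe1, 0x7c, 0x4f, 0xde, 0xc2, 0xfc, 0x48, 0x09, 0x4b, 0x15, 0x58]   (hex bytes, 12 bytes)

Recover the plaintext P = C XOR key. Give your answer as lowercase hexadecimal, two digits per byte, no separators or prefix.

byte 0: 2d XOR b0 = 9d
byte 1: b1 XOR e1 = 50
byte 2: dc XOR 7c = a0
byte 3: 83 XOR 4f = cc
byte 4: e8 XOR de = 36
byte 5: 4e XOR c2 = 8c
byte 6: af XOR fc = 53
byte 7: 4a XOR 48 = 02
byte 8: 30 XOR 09 = 39
byte 9: 1e XOR 4b = 55
byte 10: 2a XOR 15 = 3f
byte 11: e4 XOR 58 = bc

9d50a0cc368c530239553fbc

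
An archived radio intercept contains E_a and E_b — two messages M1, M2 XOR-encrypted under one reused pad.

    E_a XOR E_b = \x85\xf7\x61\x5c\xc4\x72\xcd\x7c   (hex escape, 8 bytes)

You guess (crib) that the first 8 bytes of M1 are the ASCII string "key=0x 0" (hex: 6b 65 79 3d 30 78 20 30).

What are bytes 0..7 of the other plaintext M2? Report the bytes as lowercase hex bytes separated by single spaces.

ee 92 18 61 f4 0a ed 4c

Since E_a ⊕ E_b = M1 ⊕ M2, XORing with the guessed M1 bytes yields the corresponding M2 bytes: M2 = (E_a ⊕ E_b) ⊕ M1.
byte 0: 133 ⊕ 107 = 238
byte 1: 247 ⊕ 101 = 146
byte 2:  97 ⊕ 121 =  24
byte 3:  92 ⊕  61 =  97
byte 4: 196 ⊕  48 = 244
byte 5: 114 ⊕ 120 =  10
byte 6: 205 ⊕  32 = 237
byte 7: 124 ⊕  48 =  76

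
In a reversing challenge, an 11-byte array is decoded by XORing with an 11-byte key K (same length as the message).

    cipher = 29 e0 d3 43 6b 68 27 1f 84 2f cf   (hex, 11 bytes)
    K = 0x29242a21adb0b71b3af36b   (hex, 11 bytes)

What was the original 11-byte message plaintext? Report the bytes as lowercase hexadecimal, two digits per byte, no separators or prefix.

29 xor 29 = 00
e0 xor 24 = c4
d3 xor 2a = f9
43 xor 21 = 62
6b xor ad = c6
68 xor b0 = d8
27 xor b7 = 90
1f xor 1b = 04
84 xor 3a = be
2f xor f3 = dc
cf xor 6b = a4

00c4f962c6d89004bedca4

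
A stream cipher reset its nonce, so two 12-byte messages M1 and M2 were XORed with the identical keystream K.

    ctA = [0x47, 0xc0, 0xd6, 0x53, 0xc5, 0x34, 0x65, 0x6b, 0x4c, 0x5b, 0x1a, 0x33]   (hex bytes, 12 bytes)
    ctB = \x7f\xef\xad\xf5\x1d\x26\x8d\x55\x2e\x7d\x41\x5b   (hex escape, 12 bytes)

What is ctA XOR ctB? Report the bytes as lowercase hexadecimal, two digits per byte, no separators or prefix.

382f7ba6d812e83e62265b68

ctA ⊕ ctB = (M1 ⊕ K) ⊕ (M2 ⊕ K) = M1 ⊕ M2 — the shared key cancels under XOR.
47 XOR 7f = 38
c0 XOR ef = 2f
d6 XOR ad = 7b
53 XOR f5 = a6
c5 XOR 1d = d8
34 XOR 26 = 12
65 XOR 8d = e8
6b XOR 55 = 3e
4c XOR 2e = 62
5b XOR 7d = 26
1a XOR 41 = 5b
33 XOR 5b = 68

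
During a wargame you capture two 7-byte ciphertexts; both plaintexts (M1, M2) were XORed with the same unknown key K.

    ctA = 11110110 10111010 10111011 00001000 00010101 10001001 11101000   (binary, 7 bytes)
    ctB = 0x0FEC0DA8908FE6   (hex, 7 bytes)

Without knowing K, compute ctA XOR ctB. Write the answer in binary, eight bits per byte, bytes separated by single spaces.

11111001 01010110 10110110 10100000 10000101 00000110 00001110

ctA ⊕ ctB = (M1 ⊕ K) ⊕ (M2 ⊕ K) = M1 ⊕ M2 — the shared key cancels under XOR.
246 xor  15 = 249
186 xor 236 =  86
187 xor  13 = 182
  8 xor 168 = 160
 21 xor 144 = 133
137 xor 143 =   6
232 xor 230 =  14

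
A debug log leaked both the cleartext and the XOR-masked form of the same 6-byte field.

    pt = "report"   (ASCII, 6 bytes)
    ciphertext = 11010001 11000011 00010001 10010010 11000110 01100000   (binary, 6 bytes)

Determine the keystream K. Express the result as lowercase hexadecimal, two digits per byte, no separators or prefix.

Since ciphertext = pt ⊕ K, XORing both sides with pt gives K = pt ⊕ ciphertext.
byte 0: 01110010 xor 11010001 = 10100011
byte 1: 01100101 xor 11000011 = 10100110
byte 2: 01110000 xor 00010001 = 01100001
byte 3: 01101111 xor 10010010 = 11111101
byte 4: 01110010 xor 11000110 = 10110100
byte 5: 01110100 xor 01100000 = 00010100

a3a661fdb414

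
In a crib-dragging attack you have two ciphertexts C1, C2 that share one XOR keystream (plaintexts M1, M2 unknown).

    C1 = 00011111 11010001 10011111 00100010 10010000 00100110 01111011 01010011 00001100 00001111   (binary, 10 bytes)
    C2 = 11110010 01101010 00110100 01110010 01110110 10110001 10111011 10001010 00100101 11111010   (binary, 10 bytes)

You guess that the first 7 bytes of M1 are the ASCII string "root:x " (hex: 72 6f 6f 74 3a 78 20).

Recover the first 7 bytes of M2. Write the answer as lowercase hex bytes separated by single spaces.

First, C1 ⊕ C2 = (M1 ⊕ K) ⊕ (M2 ⊕ K) = M1 ⊕ M2, so the key drops out. Then M2 = (M1 ⊕ M2) ⊕ M1 over the first 7 bytes.
byte 0: (1f ^ f2) ^ 72 = ed ^ 72 = 9f
byte 1: (d1 ^ 6a) ^ 6f = bb ^ 6f = d4
byte 2: (9f ^ 34) ^ 6f = ab ^ 6f = c4
byte 3: (22 ^ 72) ^ 74 = 50 ^ 74 = 24
byte 4: (90 ^ 76) ^ 3a = e6 ^ 3a = dc
byte 5: (26 ^ b1) ^ 78 = 97 ^ 78 = ef
byte 6: (7b ^ bb) ^ 20 = c0 ^ 20 = e0

9f d4 c4 24 dc ef e0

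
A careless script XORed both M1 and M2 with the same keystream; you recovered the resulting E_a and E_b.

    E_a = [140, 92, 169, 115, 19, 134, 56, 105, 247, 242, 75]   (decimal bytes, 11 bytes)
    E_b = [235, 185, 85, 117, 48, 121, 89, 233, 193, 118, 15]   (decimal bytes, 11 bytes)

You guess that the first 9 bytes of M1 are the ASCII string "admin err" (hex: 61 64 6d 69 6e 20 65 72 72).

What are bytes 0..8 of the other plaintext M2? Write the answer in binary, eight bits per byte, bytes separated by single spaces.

First, E_a ⊕ E_b = (M1 ⊕ K) ⊕ (M2 ⊕ K) = M1 ⊕ M2, so the key drops out. Then M2 = (M1 ⊕ M2) ⊕ M1 over the first 9 bytes.
byte 0: (8c ^ eb) ^ 61 = 67 ^ 61 = 06
byte 1: (5c ^ b9) ^ 64 = e5 ^ 64 = 81
byte 2: (a9 ^ 55) ^ 6d = fc ^ 6d = 91
byte 3: (73 ^ 75) ^ 69 = 06 ^ 69 = 6f
byte 4: (13 ^ 30) ^ 6e = 23 ^ 6e = 4d
byte 5: (86 ^ 79) ^ 20 = ff ^ 20 = df
byte 6: (38 ^ 59) ^ 65 = 61 ^ 65 = 04
byte 7: (69 ^ e9) ^ 72 = 80 ^ 72 = f2
byte 8: (f7 ^ c1) ^ 72 = 36 ^ 72 = 44

00000110 10000001 10010001 01101111 01001101 11011111 00000100 11110010 01000100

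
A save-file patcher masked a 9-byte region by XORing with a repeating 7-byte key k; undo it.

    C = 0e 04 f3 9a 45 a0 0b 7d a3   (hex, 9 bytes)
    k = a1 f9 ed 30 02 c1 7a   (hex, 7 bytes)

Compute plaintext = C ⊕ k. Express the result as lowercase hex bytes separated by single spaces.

The 7-byte key repeats, so the effective keystream is a1 f9 ed 30 02 c1 7a a1 f9.
byte 0: 0e xor a1 = af
byte 1: 04 xor f9 = fd
byte 2: f3 xor ed = 1e
byte 3: 9a xor 30 = aa
byte 4: 45 xor 02 = 47
byte 5: a0 xor c1 = 61
byte 6: 0b xor 7a = 71
byte 7: 7d xor a1 = dc
byte 8: a3 xor f9 = 5a

af fd 1e aa 47 61 71 dc 5a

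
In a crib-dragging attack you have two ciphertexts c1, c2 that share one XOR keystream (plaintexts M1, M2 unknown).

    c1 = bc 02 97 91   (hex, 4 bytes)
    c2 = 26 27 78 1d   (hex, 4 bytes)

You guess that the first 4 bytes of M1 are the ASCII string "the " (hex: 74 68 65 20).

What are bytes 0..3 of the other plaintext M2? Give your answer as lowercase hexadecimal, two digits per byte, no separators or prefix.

First, c1 ⊕ c2 = (M1 ⊕ K) ⊕ (M2 ⊕ K) = M1 ⊕ M2, so the key drops out. Then M2 = (M1 ⊕ M2) ⊕ M1 over the first 4 bytes.
byte 0: (bc ^ 26) ^ 74 = 9a ^ 74 = ee
byte 1: (02 ^ 27) ^ 68 = 25 ^ 68 = 4d
byte 2: (97 ^ 78) ^ 65 = ef ^ 65 = 8a
byte 3: (91 ^ 1d) ^ 20 = 8c ^ 20 = ac

ee4d8aac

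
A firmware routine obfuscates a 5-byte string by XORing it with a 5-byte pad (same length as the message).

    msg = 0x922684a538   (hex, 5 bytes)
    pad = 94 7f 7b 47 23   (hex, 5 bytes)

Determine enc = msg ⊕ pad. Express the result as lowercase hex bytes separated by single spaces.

byte 0: 92 XOR 94 = 06
byte 1: 26 XOR 7f = 59
byte 2: 84 XOR 7b = ff
byte 3: a5 XOR 47 = e2
byte 4: 38 XOR 23 = 1b

06 59 ff e2 1b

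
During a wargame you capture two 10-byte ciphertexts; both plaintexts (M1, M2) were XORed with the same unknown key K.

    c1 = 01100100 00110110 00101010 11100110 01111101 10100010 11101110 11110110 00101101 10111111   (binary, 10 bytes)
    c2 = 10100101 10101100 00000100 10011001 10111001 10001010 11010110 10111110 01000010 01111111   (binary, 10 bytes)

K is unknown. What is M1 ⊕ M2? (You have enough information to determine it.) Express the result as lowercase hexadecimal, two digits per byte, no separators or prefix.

c19a2e7fc42838486fc0

c1 ⊕ c2 = (M1 ⊕ K) ⊕ (M2 ⊕ K) = M1 ⊕ M2 — the shared key cancels under XOR.
64 XOR a5 = c1
36 XOR ac = 9a
2a XOR 04 = 2e
e6 XOR 99 = 7f
7d XOR b9 = c4
a2 XOR 8a = 28
ee XOR d6 = 38
f6 XOR be = 48
2d XOR 42 = 6f
bf XOR 7f = c0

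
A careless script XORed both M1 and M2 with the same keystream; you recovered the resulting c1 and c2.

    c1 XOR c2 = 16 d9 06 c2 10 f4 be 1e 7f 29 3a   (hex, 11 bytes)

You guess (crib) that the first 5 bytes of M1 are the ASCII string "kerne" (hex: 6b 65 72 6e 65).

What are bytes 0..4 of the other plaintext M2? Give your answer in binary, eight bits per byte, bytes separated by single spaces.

01111101 10111100 01110100 10101100 01110101

Since c1 ⊕ c2 = M1 ⊕ M2, XORing with the guessed M1 bytes yields the corresponding M2 bytes: M2 = (c1 ⊕ c2) ⊕ M1.
16 XOR 6b = 7d
d9 XOR 65 = bc
06 XOR 72 = 74
c2 XOR 6e = ac
10 XOR 65 = 75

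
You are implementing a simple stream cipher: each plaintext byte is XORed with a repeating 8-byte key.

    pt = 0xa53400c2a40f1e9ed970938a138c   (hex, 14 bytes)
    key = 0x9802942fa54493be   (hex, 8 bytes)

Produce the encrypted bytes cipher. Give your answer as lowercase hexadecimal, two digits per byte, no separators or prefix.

The 8-byte key repeats, so the effective keystream is 98 02 94 2f a5 44 93 be 98 02 94 2f a5 44.
byte 0: 165 ^ 152 =  61
byte 1:  52 ^   2 =  54
byte 2:   0 ^ 148 = 148
byte 3: 194 ^  47 = 237
byte 4: 164 ^ 165 =   1
byte 5:  15 ^  68 =  75
byte 6:  30 ^ 147 = 141
byte 7: 158 ^ 190 =  32
byte 8: 217 ^ 152 =  65
byte 9: 112 ^   2 = 114
byte 10: 147 ^ 148 =   7
byte 11: 138 ^  47 = 165
byte 12:  19 ^ 165 = 182
byte 13: 140 ^  68 = 200

3d3694ed014b8d20417207a5b6c8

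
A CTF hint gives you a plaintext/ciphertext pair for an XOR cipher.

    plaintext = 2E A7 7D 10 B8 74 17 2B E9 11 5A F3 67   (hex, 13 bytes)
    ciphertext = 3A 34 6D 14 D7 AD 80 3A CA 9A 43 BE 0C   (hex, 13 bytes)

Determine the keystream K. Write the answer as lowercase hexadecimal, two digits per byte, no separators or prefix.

Since ciphertext = plaintext ⊕ K, XORing both sides with plaintext gives K = plaintext ⊕ ciphertext.
2e xor 3a = 14
a7 xor 34 = 93
7d xor 6d = 10
10 xor 14 = 04
b8 xor d7 = 6f
74 xor ad = d9
17 xor 80 = 97
2b xor 3a = 11
e9 xor ca = 23
11 xor 9a = 8b
5a xor 43 = 19
f3 xor be = 4d
67 xor 0c = 6b

149310046fd99711238b194d6b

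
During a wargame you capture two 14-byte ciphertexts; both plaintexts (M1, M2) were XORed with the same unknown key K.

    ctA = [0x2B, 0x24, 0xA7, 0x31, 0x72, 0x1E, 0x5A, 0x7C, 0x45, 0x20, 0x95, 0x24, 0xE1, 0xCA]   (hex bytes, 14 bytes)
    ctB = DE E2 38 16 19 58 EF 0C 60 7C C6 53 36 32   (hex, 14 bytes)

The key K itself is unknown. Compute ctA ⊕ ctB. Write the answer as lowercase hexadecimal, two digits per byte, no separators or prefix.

f5c69f276b46b570255c5377d7f8

ctA ⊕ ctB = (M1 ⊕ K) ⊕ (M2 ⊕ K) = M1 ⊕ M2 — the shared key cancels under XOR.
2b xor de = f5
24 xor e2 = c6
a7 xor 38 = 9f
31 xor 16 = 27
72 xor 19 = 6b
1e xor 58 = 46
5a xor ef = b5
7c xor 0c = 70
45 xor 60 = 25
20 xor 7c = 5c
95 xor c6 = 53
24 xor 53 = 77
e1 xor 36 = d7
ca xor 32 = f8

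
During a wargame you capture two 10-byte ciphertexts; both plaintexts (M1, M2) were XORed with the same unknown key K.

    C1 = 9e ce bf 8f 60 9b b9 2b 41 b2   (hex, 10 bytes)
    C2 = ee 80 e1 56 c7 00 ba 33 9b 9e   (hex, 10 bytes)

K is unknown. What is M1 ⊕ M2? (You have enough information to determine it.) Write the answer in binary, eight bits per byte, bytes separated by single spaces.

01110000 01001110 01011110 11011001 10100111 10011011 00000011 00011000 11011010 00101100

C1 ⊕ C2 = (M1 ⊕ K) ⊕ (M2 ⊕ K) = M1 ⊕ M2 — the shared key cancels under XOR.
9e ^ ee = 70
ce ^ 80 = 4e
bf ^ e1 = 5e
8f ^ 56 = d9
60 ^ c7 = a7
9b ^ 00 = 9b
b9 ^ ba = 03
2b ^ 33 = 18
41 ^ 9b = da
b2 ^ 9e = 2c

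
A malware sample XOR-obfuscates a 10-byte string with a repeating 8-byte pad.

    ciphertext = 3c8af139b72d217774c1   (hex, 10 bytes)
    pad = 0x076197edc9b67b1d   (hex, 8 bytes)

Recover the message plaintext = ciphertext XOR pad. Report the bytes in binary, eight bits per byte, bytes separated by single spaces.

00111011 11101011 01100110 11010100 01111110 10011011 01011010 01101010 01110011 10100000

The 8-byte key repeats, so the effective keystream is 07 61 97 ed c9 b6 7b 1d 07 61.
byte 0: 3c XOR 07 = 3b
byte 1: 8a XOR 61 = eb
byte 2: f1 XOR 97 = 66
byte 3: 39 XOR ed = d4
byte 4: b7 XOR c9 = 7e
byte 5: 2d XOR b6 = 9b
byte 6: 21 XOR 7b = 5a
byte 7: 77 XOR 1d = 6a
byte 8: 74 XOR 07 = 73
byte 9: c1 XOR 61 = a0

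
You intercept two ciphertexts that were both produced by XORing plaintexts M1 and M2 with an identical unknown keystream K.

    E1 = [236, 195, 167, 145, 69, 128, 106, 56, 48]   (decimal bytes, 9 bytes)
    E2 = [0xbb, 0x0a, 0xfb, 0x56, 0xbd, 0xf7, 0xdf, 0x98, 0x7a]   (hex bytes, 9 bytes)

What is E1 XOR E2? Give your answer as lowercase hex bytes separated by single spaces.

E1 ⊕ E2 = (M1 ⊕ K) ⊕ (M2 ⊕ K) = M1 ⊕ M2 — the shared key cancels under XOR.
ec XOR bb = 57
c3 XOR 0a = c9
a7 XOR fb = 5c
91 XOR 56 = c7
45 XOR bd = f8
80 XOR f7 = 77
6a XOR df = b5
38 XOR 98 = a0
30 XOR 7a = 4a

57 c9 5c c7 f8 77 b5 a0 4a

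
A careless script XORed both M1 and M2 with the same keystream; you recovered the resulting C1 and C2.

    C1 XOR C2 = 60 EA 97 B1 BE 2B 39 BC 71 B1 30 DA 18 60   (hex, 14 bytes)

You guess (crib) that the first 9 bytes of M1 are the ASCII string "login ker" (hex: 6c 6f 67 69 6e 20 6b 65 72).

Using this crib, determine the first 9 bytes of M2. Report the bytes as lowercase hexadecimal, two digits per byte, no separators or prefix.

0c85f0d8d00b52d903

Since C1 ⊕ C2 = M1 ⊕ M2, XORing with the guessed M1 bytes yields the corresponding M2 bytes: M2 = (C1 ⊕ C2) ⊕ M1.
60 xor 6c = 0c
ea xor 6f = 85
97 xor 67 = f0
b1 xor 69 = d8
be xor 6e = d0
2b xor 20 = 0b
39 xor 6b = 52
bc xor 65 = d9
71 xor 72 = 03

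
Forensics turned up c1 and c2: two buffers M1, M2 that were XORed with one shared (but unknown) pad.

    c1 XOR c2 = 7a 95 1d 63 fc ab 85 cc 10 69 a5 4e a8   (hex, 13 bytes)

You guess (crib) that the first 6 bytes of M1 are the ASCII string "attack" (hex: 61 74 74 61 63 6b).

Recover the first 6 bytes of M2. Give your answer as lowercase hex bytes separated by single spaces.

Since c1 ⊕ c2 = M1 ⊕ M2, XORing with the guessed M1 bytes yields the corresponding M2 bytes: M2 = (c1 ⊕ c2) ⊕ M1.
7a XOR 61 = 1b
95 XOR 74 = e1
1d XOR 74 = 69
63 XOR 61 = 02
fc XOR 63 = 9f
ab XOR 6b = c0

1b e1 69 02 9f c0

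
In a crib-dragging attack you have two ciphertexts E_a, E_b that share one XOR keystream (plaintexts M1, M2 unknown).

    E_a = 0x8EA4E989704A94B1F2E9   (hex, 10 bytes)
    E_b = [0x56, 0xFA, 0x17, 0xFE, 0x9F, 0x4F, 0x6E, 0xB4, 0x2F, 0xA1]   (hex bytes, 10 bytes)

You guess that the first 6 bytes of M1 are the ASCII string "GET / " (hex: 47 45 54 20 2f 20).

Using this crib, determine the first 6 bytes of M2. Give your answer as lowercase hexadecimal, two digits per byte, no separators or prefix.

First, E_a ⊕ E_b = (M1 ⊕ K) ⊕ (M2 ⊕ K) = M1 ⊕ M2, so the key drops out. Then M2 = (M1 ⊕ M2) ⊕ M1 over the first 6 bytes.
byte 0: (8e XOR 56) XOR 47 = d8 XOR 47 = 9f
byte 1: (a4 XOR fa) XOR 45 = 5e XOR 45 = 1b
byte 2: (e9 XOR 17) XOR 54 = fe XOR 54 = aa
byte 3: (89 XOR fe) XOR 20 = 77 XOR 20 = 57
byte 4: (70 XOR 9f) XOR 2f = ef XOR 2f = c0
byte 5: (4a XOR 4f) XOR 20 = 05 XOR 20 = 25

9f1baa57c025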